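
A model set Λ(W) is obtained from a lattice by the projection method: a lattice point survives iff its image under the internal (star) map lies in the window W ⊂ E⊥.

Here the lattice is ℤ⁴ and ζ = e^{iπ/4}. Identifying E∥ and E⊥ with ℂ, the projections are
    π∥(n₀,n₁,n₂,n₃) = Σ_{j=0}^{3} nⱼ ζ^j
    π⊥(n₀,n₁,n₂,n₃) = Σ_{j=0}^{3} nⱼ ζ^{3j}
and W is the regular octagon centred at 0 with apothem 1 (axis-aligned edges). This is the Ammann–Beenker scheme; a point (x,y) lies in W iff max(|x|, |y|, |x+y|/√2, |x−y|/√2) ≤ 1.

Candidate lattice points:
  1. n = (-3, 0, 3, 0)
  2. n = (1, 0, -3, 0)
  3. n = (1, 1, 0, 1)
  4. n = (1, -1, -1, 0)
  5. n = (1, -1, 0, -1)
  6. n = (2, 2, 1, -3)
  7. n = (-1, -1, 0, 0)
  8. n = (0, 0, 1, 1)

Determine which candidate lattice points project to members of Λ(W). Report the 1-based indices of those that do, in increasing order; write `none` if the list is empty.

Internal map: ζ^{3j} for j=0..3 gives (1,0), (−√2/2,√2/2), (0,−1), (√2/2,√2/2).
#1 (-3, 0, 3, 0): internal (-3.0000, -3.0000); octagon support 4.2426 vs apothem 1 → ∉ W
#2 (1, 0, -3, 0): internal (1.0000, 3.0000); octagon support 3.0000 vs apothem 1 → ∉ W
#3 (1, 1, 0, 1): internal (1.0000, 1.4142); octagon support 1.7071 vs apothem 1 → ∉ W
#4 (1, -1, -1, 0): internal (1.7071, 0.2929); octagon support 1.7071 vs apothem 1 → ∉ W
#5 (1, -1, 0, -1): internal (1.0000, -1.4142); octagon support 1.7071 vs apothem 1 → ∉ W
#6 (2, 2, 1, -3): internal (-1.5355, -1.7071); octagon support 2.2929 vs apothem 1 → ∉ W
#7 (-1, -1, 0, 0): internal (-0.2929, -0.7071); octagon support 0.7071 vs apothem 1 → ∈ W
#8 (0, 0, 1, 1): internal (0.7071, -0.2929); octagon support 0.7071 vs apothem 1 → ∈ W

7, 8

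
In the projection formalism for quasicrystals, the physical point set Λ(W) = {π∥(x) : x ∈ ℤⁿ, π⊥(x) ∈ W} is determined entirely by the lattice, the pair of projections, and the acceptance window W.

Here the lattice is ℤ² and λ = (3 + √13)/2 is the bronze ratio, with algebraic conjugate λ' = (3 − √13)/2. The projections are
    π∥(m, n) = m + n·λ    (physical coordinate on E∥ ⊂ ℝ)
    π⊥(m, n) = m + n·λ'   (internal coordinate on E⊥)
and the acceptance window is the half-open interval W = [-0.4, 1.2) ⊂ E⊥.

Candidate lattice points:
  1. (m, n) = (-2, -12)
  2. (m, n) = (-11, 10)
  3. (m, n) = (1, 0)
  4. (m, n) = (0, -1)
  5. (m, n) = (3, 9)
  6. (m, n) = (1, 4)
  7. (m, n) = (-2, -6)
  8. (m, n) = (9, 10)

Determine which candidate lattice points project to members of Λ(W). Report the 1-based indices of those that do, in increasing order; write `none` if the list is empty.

3, 4, 5, 6, 7

Numerically λ ≈ 3.302776 and λ' = −1/λ ≈ -0.302776.
candidate 1: (m,n)=(-2,-12) → π∥ = -2-12·λ ≈ -41.633308, π⊥ = -2-12·λ' ≈ 1.633308 ∉ [-0.4, 1.2) ⇒ out
candidate 2: (m,n)=(-11,10) → π∥ = -11+10·λ ≈ 22.027756, π⊥ = -11+10·λ' ≈ -14.027756 ∉ [-0.4, 1.2) ⇒ out
candidate 3: (m,n)=(1,0) → π∥ = 1+0·λ ≈ 1.000000, π⊥ = 1+0·λ' ≈ 1.000000 ∈ [-0.4, 1.2) ⇒ IN Λ
candidate 4: (m,n)=(0,-1) → π∥ = 0-1·λ ≈ -3.302776, π⊥ = 0-1·λ' ≈ 0.302776 ∈ [-0.4, 1.2) ⇒ IN Λ
candidate 5: (m,n)=(3,9) → π∥ = 3+9·λ ≈ 32.724981, π⊥ = 3+9·λ' ≈ 0.275019 ∈ [-0.4, 1.2) ⇒ IN Λ
candidate 6: (m,n)=(1,4) → π∥ = 1+4·λ ≈ 14.211103, π⊥ = 1+4·λ' ≈ -0.211103 ∈ [-0.4, 1.2) ⇒ IN Λ
candidate 7: (m,n)=(-2,-6) → π∥ = -2-6·λ ≈ -21.816654, π⊥ = -2-6·λ' ≈ -0.183346 ∈ [-0.4, 1.2) ⇒ IN Λ
candidate 8: (m,n)=(9,10) → π∥ = 9+10·λ ≈ 42.027756, π⊥ = 9+10·λ' ≈ 5.972244 ∉ [-0.4, 1.2) ⇒ out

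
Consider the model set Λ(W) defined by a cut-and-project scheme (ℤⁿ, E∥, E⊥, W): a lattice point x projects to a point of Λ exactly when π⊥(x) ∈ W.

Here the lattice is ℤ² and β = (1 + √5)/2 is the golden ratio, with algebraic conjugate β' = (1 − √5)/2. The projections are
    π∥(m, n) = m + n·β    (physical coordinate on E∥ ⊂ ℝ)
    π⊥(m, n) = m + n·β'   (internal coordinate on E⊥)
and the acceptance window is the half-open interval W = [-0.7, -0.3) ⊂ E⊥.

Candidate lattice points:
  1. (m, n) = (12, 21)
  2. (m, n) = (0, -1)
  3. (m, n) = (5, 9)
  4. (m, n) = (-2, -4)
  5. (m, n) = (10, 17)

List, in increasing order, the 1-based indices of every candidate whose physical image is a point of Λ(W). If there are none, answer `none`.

3, 5

Numerically β ≈ 1.618034 and β' = −1/β ≈ -0.618034.
[1] lift (12,21): star map gives -0.978714; window check -0.7 ≤ -0.978714 < -0.3 is false → out
[2] lift (0,-1): star map gives 0.618034; window check -0.7 ≤ 0.618034 < -0.3 is false → out
[3] lift (5,9): star map gives -0.562306; window check -0.7 ≤ -0.562306 < -0.3 is true → IN Λ
[4] lift (-2,-4): star map gives 0.472136; window check -0.7 ≤ 0.472136 < -0.3 is false → out
[5] lift (10,17): star map gives -0.506578; window check -0.7 ≤ -0.506578 < -0.3 is true → IN Λ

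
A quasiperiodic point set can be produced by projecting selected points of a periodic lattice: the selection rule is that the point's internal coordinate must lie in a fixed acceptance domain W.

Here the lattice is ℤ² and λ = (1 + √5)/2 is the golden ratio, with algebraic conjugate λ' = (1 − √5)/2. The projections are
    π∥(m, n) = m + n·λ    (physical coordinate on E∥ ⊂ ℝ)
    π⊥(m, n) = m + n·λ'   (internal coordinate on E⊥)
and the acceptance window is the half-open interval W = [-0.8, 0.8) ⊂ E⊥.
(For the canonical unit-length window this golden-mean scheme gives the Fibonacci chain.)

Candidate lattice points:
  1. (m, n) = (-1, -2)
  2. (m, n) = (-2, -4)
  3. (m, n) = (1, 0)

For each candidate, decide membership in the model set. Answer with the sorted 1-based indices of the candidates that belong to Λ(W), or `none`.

1, 2

λ' = (1−√5)/2 ≈ -0.618034.
[1] lift (-1,-2): star map gives 0.236068; window check -0.8 ≤ 0.236068 < 0.8 is true → IN Λ
[2] lift (-2,-4): star map gives 0.472136; window check -0.8 ≤ 0.472136 < 0.8 is true → IN Λ
[3] lift (1,0): star map gives 1.000000; window check -0.8 ≤ 1.000000 < 0.8 is false → out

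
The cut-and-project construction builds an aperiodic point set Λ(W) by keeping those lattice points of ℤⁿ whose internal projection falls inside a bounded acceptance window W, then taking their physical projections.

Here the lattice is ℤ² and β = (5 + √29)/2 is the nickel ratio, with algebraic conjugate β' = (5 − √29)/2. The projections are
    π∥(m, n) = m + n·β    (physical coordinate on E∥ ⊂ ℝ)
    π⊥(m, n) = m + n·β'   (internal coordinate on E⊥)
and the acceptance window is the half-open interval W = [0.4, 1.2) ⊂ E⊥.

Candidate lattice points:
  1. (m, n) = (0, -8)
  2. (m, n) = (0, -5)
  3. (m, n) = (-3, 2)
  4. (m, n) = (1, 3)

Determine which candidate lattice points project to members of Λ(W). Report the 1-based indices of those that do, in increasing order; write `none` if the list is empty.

2, 4

Compute β' = (5−√29)/2 = -0.192582, so π⊥(m,n) = m -0.192582·n.
#1 (0,-8): internal coord 0 + (-8)·β' = +1.540659; +1.540659 ∉ [0.4, 1.2) → out
#2 (0,-5): internal coord 0 + (-5)·β' = +0.962912; +0.962912 ∈ [0.4, 1.2) → IN Λ
#3 (-3,2): internal coord -3 + (2)·β' = -3.385165; -3.385165 ∉ [0.4, 1.2) → out
#4 (1,3): internal coord 1 + (3)·β' = +0.422253; +0.422253 ∈ [0.4, 1.2) → IN Λ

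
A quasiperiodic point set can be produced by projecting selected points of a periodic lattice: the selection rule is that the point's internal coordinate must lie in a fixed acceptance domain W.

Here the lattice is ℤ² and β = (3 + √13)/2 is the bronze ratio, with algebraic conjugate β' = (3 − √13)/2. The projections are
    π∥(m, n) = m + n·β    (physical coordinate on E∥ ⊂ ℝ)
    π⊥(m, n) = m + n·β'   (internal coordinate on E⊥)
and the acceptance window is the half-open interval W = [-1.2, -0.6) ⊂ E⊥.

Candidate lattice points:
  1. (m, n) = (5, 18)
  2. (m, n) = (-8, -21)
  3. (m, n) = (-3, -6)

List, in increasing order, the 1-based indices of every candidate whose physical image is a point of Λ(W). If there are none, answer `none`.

3

Numerically β ≈ 3.30278 and β' = −1/β ≈ -0.30278.
#1 (5,18): internal coord 5 + (18)·β' = -0.44996; -0.44996 ∉ [-1.2, -0.6) → out
#2 (-8,-21): internal coord -8 + (-21)·β' = -1.64171; -1.64171 ∉ [-1.2, -0.6) → out
#3 (-3,-6): internal coord -3 + (-6)·β' = -1.18335; -1.18335 ∈ [-1.2, -0.6) → IN Λ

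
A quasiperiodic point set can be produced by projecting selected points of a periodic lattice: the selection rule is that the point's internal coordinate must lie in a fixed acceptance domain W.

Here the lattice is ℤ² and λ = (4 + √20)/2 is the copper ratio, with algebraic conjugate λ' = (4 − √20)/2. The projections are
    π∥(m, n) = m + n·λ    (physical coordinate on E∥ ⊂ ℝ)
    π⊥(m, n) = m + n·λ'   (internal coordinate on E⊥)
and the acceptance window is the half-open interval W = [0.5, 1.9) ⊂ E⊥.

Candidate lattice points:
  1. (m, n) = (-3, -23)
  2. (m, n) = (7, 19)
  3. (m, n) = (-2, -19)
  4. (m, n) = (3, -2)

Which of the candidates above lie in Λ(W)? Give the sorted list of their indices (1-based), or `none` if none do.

Compute λ' = (4−√20)/2 = -0.236068, so π⊥(m,n) = m -0.236068·n.
candidate 1: (m,n)=(-3,-23) → π∥ = -3-23·λ ≈ -100.429563, π⊥ = -3-23·λ' ≈ 2.429563 ∉ [0.5, 1.9) ⇒ out
candidate 2: (m,n)=(7,19) → π∥ = 7+19·λ ≈ 87.485292, π⊥ = 7+19·λ' ≈ 2.514708 ∉ [0.5, 1.9) ⇒ out
candidate 3: (m,n)=(-2,-19) → π∥ = -2-19·λ ≈ -82.485292, π⊥ = -2-19·λ' ≈ 2.485292 ∉ [0.5, 1.9) ⇒ out
candidate 4: (m,n)=(3,-2) → π∥ = 3-2·λ ≈ -5.472136, π⊥ = 3-2·λ' ≈ 3.472136 ∉ [0.5, 1.9) ⇒ out

none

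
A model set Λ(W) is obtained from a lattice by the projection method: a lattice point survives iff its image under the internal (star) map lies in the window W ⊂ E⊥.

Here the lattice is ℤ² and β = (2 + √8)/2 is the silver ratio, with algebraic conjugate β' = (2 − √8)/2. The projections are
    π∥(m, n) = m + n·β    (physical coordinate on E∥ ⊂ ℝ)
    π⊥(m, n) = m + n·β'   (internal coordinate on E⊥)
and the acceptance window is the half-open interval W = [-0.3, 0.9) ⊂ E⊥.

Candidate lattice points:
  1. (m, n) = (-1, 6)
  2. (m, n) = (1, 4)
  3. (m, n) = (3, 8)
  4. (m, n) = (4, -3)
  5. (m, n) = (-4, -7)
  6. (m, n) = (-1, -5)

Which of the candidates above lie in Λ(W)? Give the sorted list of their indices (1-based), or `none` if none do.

none

Numerically β ≈ 2.41421 and β' = −1/β ≈ -0.41421.
[1] lift (-1,6): star map gives -3.48528; window check -0.3 ≤ -3.48528 < 0.9 is false → out
[2] lift (1,4): star map gives -0.65685; window check -0.3 ≤ -0.65685 < 0.9 is false → out
[3] lift (3,8): star map gives -0.31371; window check -0.3 ≤ -0.31371 < 0.9 is false → out
[4] lift (4,-3): star map gives 5.24264; window check -0.3 ≤ 5.24264 < 0.9 is false → out
[5] lift (-4,-7): star map gives -1.10051; window check -0.3 ≤ -1.10051 < 0.9 is false → out
[6] lift (-1,-5): star map gives 1.07107; window check -0.3 ≤ 1.07107 < 0.9 is false → out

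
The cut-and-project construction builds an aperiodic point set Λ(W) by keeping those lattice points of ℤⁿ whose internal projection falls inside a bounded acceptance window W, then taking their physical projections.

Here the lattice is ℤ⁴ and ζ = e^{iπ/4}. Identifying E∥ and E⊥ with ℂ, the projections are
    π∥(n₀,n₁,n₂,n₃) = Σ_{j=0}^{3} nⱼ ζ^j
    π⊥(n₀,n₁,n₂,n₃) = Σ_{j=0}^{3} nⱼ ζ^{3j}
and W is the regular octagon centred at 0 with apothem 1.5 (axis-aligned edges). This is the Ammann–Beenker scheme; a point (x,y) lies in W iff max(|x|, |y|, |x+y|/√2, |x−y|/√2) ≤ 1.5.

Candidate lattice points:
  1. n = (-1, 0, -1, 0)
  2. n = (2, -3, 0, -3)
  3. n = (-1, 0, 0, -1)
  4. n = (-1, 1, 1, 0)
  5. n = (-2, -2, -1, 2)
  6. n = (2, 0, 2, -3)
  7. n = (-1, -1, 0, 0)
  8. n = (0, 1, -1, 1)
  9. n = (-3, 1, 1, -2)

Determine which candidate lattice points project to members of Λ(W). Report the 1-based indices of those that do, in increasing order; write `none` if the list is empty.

1, 5, 7

Internal map: ζ^{3j} for j=0..3 gives (1,0), (−√2/2,√2/2), (0,−1), (√2/2,√2/2).
#1 (-1, 0, -1, 0): internal (-1.0000, 1.0000); octagon support 1.4142 vs apothem 1.5 → ∈ W
#2 (2, -3, 0, -3): internal (2.0000, -4.2426); octagon support 4.4142 vs apothem 1.5 → ∉ W
#3 (-1, 0, 0, -1): internal (-1.7071, -0.7071); octagon support 1.7071 vs apothem 1.5 → ∉ W
#4 (-1, 1, 1, 0): internal (-1.7071, -0.2929); octagon support 1.7071 vs apothem 1.5 → ∉ W
#5 (-2, -2, -1, 2): internal (0.8284, 1.0000); octagon support 1.2929 vs apothem 1.5 → ∈ W
#6 (2, 0, 2, -3): internal (-0.1213, -4.1213); octagon support 4.1213 vs apothem 1.5 → ∉ W
#7 (-1, -1, 0, 0): internal (-0.2929, -0.7071); octagon support 0.7071 vs apothem 1.5 → ∈ W
#8 (0, 1, -1, 1): internal (0.0000, 2.4142); octagon support 2.4142 vs apothem 1.5 → ∉ W
#9 (-3, 1, 1, -2): internal (-5.1213, -1.7071); octagon support 5.1213 vs apothem 1.5 → ∉ W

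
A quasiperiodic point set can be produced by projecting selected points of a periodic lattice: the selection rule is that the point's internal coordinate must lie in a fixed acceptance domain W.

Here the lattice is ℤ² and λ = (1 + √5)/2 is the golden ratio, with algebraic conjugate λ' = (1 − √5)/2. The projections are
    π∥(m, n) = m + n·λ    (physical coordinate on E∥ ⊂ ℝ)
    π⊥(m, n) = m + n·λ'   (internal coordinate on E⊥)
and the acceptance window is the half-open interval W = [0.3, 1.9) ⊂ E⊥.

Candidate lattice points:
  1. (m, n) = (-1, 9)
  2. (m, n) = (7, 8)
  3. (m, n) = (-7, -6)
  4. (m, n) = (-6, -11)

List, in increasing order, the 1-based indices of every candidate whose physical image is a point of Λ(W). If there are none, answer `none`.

Compute λ' = (1−√5)/2 = -0.618034, so π⊥(m,n) = m -0.618034·n.
#1 (-1,9): internal coord -1 + (9)·λ' = -6.562306; -6.562306 ∉ [0.3, 1.9) → out
#2 (7,8): internal coord 7 + (8)·λ' = +2.055728; +2.055728 ∉ [0.3, 1.9) → out
#3 (-7,-6): internal coord -7 + (-6)·λ' = -3.291796; -3.291796 ∉ [0.3, 1.9) → out
#4 (-6,-11): internal coord -6 + (-11)·λ' = +0.798374; +0.798374 ∈ [0.3, 1.9) → IN Λ

4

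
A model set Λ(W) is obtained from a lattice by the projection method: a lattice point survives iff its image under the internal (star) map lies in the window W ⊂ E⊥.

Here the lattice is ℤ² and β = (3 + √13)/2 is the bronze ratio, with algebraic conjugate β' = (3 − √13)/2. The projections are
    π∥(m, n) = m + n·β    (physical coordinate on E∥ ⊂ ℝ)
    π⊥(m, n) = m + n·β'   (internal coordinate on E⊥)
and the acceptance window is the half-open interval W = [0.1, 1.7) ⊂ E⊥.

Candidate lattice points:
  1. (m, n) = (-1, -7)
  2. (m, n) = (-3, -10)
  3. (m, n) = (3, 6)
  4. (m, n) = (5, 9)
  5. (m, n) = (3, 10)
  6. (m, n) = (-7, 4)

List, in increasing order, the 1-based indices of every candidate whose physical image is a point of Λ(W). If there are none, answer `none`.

1, 3

Compute β' = (3−√13)/2 = -0.302776, so π⊥(m,n) = m -0.302776·n.
#1 (-1,-7): internal coord -1 + (-7)·β' = +1.119429; +1.119429 ∈ [0.1, 1.7) → IN Λ
#2 (-3,-10): internal coord -3 + (-10)·β' = +0.027756; +0.027756 ∉ [0.1, 1.7) → out
#3 (3,6): internal coord 3 + (6)·β' = +1.183346; +1.183346 ∈ [0.1, 1.7) → IN Λ
#4 (5,9): internal coord 5 + (9)·β' = +2.275019; +2.275019 ∉ [0.1, 1.7) → out
#5 (3,10): internal coord 3 + (10)·β' = -0.027756; -0.027756 ∉ [0.1, 1.7) → out
#6 (-7,4): internal coord -7 + (4)·β' = -8.211103; -8.211103 ∉ [0.1, 1.7) → out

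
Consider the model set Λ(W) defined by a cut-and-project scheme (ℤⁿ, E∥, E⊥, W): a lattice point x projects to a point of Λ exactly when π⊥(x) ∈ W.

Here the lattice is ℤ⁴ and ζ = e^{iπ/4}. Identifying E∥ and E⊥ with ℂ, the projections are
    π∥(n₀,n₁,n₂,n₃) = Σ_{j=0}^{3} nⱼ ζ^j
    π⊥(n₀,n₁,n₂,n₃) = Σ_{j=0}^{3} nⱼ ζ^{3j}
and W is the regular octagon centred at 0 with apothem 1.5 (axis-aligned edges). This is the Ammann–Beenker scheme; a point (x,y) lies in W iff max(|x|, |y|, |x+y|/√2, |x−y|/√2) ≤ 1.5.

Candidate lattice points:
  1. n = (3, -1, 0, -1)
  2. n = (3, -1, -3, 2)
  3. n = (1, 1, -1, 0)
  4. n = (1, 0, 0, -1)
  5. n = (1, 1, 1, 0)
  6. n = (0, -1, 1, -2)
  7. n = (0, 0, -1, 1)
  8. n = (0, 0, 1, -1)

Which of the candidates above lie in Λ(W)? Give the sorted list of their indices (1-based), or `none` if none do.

4, 5

Internal map: ζ^{3j} for j=0..3 gives (1,0), (−√2/2,√2/2), (0,−1), (√2/2,√2/2).
candidate 1: n = (3, -1, 0, -1) → π⊥ ≈ (+3.000000, -1.414214); max(|x|,|y|,|x±y|/√2) = 3.121320 > 1.5 ⇒ ∉ W
candidate 2: n = (3, -1, -3, 2) → π⊥ ≈ (+5.121320, +3.707107); max(|x|,|y|,|x±y|/√2) = 6.242641 > 1.5 ⇒ ∉ W
candidate 3: n = (1, 1, -1, 0) → π⊥ ≈ (+0.292893, +1.707107); max(|x|,|y|,|x±y|/√2) = 1.707107 > 1.5 ⇒ ∉ W
candidate 4: n = (1, 0, 0, -1) → π⊥ ≈ (+0.292893, -0.707107); max(|x|,|y|,|x±y|/√2) = 0.707107 ≤ 1.5 ⇒ ∈ W
candidate 5: n = (1, 1, 1, 0) → π⊥ ≈ (+0.292893, -0.292893); max(|x|,|y|,|x±y|/√2) = 0.414214 ≤ 1.5 ⇒ ∈ W
candidate 6: n = (0, -1, 1, -2) → π⊥ ≈ (-0.707107, -3.121320); max(|x|,|y|,|x±y|/√2) = 3.121320 > 1.5 ⇒ ∉ W
candidate 7: n = (0, 0, -1, 1) → π⊥ ≈ (+0.707107, +1.707107); max(|x|,|y|,|x±y|/√2) = 1.707107 > 1.5 ⇒ ∉ W
candidate 8: n = (0, 0, 1, -1) → π⊥ ≈ (-0.707107, -1.707107); max(|x|,|y|,|x±y|/√2) = 1.707107 > 1.5 ⇒ ∉ W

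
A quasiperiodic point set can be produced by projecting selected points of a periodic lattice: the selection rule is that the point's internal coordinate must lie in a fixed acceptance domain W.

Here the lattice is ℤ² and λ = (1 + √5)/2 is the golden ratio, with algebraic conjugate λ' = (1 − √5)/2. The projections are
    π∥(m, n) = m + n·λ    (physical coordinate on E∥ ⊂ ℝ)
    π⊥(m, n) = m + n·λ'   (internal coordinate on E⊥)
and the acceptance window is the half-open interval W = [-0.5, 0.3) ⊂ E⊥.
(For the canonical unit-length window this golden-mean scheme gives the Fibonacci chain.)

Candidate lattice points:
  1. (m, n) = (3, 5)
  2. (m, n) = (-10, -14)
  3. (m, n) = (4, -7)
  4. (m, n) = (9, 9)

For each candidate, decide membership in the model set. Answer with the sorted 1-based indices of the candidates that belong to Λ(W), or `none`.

Numerically λ ≈ 1.61803 and λ' = −1/λ ≈ -0.61803.
candidate 1: (m,n)=(3,5) → π∥ = 3+5·λ ≈ 11.09017, π⊥ = 3+5·λ' ≈ -0.09017 ∈ [-0.5, 0.3) ⇒ IN Λ
candidate 2: (m,n)=(-10,-14) → π∥ = -10-14·λ ≈ -32.65248, π⊥ = -10-14·λ' ≈ -1.34752 ∉ [-0.5, 0.3) ⇒ out
candidate 3: (m,n)=(4,-7) → π∥ = 4-7·λ ≈ -7.32624, π⊥ = 4-7·λ' ≈ 8.32624 ∉ [-0.5, 0.3) ⇒ out
candidate 4: (m,n)=(9,9) → π∥ = 9+9·λ ≈ 23.56231, π⊥ = 9+9·λ' ≈ 3.43769 ∉ [-0.5, 0.3) ⇒ out

1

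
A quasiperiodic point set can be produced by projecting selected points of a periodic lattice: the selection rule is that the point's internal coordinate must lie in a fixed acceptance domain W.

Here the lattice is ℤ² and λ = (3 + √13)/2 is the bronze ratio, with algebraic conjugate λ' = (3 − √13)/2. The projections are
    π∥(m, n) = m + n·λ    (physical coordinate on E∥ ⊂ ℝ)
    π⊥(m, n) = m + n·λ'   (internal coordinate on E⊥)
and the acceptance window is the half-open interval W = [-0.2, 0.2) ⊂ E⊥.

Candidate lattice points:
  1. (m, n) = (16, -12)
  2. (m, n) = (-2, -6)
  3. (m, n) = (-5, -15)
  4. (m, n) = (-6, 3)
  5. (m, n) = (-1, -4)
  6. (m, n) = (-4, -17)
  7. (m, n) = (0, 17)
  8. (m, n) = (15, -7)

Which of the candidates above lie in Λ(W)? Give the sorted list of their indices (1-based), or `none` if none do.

2

Compute λ' = (3−√13)/2 = -0.3028, so π⊥(m,n) = m -0.3028·n.
[1] lift (16,-12): star map gives 19.6333; window check -0.2 ≤ 19.6333 < 0.2 is false → out
[2] lift (-2,-6): star map gives -0.1833; window check -0.2 ≤ -0.1833 < 0.2 is true → IN Λ
[3] lift (-5,-15): star map gives -0.4584; window check -0.2 ≤ -0.4584 < 0.2 is false → out
[4] lift (-6,3): star map gives -6.9083; window check -0.2 ≤ -6.9083 < 0.2 is false → out
[5] lift (-1,-4): star map gives 0.2111; window check -0.2 ≤ 0.2111 < 0.2 is false → out
[6] lift (-4,-17): star map gives 1.1472; window check -0.2 ≤ 1.1472 < 0.2 is false → out
[7] lift (0,17): star map gives -5.1472; window check -0.2 ≤ -5.1472 < 0.2 is false → out
[8] lift (15,-7): star map gives 17.1194; window check -0.2 ≤ 17.1194 < 0.2 is false → out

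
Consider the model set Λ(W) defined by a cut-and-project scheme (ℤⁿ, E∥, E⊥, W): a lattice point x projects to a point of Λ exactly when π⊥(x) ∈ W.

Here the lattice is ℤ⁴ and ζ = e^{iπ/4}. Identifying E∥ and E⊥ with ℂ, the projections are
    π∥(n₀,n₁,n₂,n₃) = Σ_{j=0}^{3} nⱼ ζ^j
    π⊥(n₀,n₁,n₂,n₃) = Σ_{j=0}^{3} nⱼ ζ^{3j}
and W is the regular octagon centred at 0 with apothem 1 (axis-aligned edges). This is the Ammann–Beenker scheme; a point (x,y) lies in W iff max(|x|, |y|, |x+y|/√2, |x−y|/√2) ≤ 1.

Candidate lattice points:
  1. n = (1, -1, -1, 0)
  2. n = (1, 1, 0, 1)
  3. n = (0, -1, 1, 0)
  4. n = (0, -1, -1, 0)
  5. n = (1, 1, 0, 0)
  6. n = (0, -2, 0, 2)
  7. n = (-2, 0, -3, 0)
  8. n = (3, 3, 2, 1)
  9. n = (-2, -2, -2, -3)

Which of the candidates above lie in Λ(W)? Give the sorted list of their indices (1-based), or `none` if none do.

With ζ = e^{iπ/4} the internal vectors are ζ^0,ζ^3,ζ^6,ζ^9.
candidate 1: n = (1, -1, -1, 0) → π⊥ ≈ (+1.707107, +0.292893); max(|x|,|y|,|x±y|/√2) = 1.707107 > 1 ⇒ ∉ W
candidate 2: n = (1, 1, 0, 1) → π⊥ ≈ (+1.000000, +1.414214); max(|x|,|y|,|x±y|/√2) = 1.707107 > 1 ⇒ ∉ W
candidate 3: n = (0, -1, 1, 0) → π⊥ ≈ (+0.707107, -1.707107); max(|x|,|y|,|x±y|/√2) = 1.707107 > 1 ⇒ ∉ W
candidate 4: n = (0, -1, -1, 0) → π⊥ ≈ (+0.707107, +0.292893); max(|x|,|y|,|x±y|/√2) = 0.707107 ≤ 1 ⇒ ∈ W
candidate 5: n = (1, 1, 0, 0) → π⊥ ≈ (+0.292893, +0.707107); max(|x|,|y|,|x±y|/√2) = 0.707107 ≤ 1 ⇒ ∈ W
candidate 6: n = (0, -2, 0, 2) → π⊥ ≈ (+2.828427, +0.000000); max(|x|,|y|,|x±y|/√2) = 2.828427 > 1 ⇒ ∉ W
candidate 7: n = (-2, 0, -3, 0) → π⊥ ≈ (-2.000000, +3.000000); max(|x|,|y|,|x±y|/√2) = 3.535534 > 1 ⇒ ∉ W
candidate 8: n = (3, 3, 2, 1) → π⊥ ≈ (+1.585786, +0.828427); max(|x|,|y|,|x±y|/√2) = 1.707107 > 1 ⇒ ∉ W
candidate 9: n = (-2, -2, -2, -3) → π⊥ ≈ (-2.707107, -1.535534); max(|x|,|y|,|x±y|/√2) = 3.000000 > 1 ⇒ ∉ W

4, 5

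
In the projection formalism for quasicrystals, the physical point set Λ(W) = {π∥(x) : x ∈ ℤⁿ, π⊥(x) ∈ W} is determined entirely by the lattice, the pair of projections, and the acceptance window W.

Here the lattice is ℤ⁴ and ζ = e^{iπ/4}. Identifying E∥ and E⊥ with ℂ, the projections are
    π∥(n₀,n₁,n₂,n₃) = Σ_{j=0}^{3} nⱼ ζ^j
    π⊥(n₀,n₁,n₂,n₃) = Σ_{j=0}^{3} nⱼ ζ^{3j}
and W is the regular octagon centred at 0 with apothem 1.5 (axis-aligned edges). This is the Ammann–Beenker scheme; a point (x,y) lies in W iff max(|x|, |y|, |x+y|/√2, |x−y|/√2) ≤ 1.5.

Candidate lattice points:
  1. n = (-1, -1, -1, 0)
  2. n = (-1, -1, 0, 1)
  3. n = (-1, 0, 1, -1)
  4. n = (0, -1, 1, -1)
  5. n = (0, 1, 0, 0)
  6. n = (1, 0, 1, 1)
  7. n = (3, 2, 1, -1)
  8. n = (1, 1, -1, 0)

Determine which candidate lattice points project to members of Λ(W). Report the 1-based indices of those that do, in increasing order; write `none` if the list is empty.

π⊥(n) = n₀ + n₁ζ³ + n₂ζ⁶ + n₃ζ⁹ where ζ = e^{iπ/4}.
candidate 1: n = (-1, -1, -1, 0) → π⊥ ≈ (-0.2929, +0.2929); max(|x|,|y|,|x±y|/√2) = 0.4142 ≤ 1.5 ⇒ ∈ W
candidate 2: n = (-1, -1, 0, 1) → π⊥ ≈ (+0.4142, +0.0000); max(|x|,|y|,|x±y|/√2) = 0.4142 ≤ 1.5 ⇒ ∈ W
candidate 3: n = (-1, 0, 1, -1) → π⊥ ≈ (-1.7071, -1.7071); max(|x|,|y|,|x±y|/√2) = 2.4142 > 1.5 ⇒ ∉ W
candidate 4: n = (0, -1, 1, -1) → π⊥ ≈ (+0.0000, -2.4142); max(|x|,|y|,|x±y|/√2) = 2.4142 > 1.5 ⇒ ∉ W
candidate 5: n = (0, 1, 0, 0) → π⊥ ≈ (-0.7071, +0.7071); max(|x|,|y|,|x±y|/√2) = 1.0000 ≤ 1.5 ⇒ ∈ W
candidate 6: n = (1, 0, 1, 1) → π⊥ ≈ (+1.7071, -0.2929); max(|x|,|y|,|x±y|/√2) = 1.7071 > 1.5 ⇒ ∉ W
candidate 7: n = (3, 2, 1, -1) → π⊥ ≈ (+0.8787, -0.2929); max(|x|,|y|,|x±y|/√2) = 0.8787 ≤ 1.5 ⇒ ∈ W
candidate 8: n = (1, 1, -1, 0) → π⊥ ≈ (+0.2929, +1.7071); max(|x|,|y|,|x±y|/√2) = 1.7071 > 1.5 ⇒ ∉ W

1, 2, 5, 7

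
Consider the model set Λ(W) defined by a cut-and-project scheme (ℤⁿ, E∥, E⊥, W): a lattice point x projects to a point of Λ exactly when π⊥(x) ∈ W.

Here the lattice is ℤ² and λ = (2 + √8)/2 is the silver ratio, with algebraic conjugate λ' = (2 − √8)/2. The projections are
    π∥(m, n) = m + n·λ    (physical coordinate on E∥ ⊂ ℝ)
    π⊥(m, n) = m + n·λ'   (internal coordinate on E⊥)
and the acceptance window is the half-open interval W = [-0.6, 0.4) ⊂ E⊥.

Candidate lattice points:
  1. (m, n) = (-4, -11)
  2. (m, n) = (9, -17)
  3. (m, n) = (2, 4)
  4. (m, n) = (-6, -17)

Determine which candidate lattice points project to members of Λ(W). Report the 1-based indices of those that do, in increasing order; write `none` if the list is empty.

3

λ' = (2−√8)/2 ≈ -0.41421.
candidate 1: (m,n)=(-4,-11) → π∥ = -4-11·λ ≈ -30.55635, π⊥ = -4-11·λ' ≈ 0.55635 ∉ [-0.6, 0.4) ⇒ out
candidate 2: (m,n)=(9,-17) → π∥ = 9-17·λ ≈ -32.04163, π⊥ = 9-17·λ' ≈ 16.04163 ∉ [-0.6, 0.4) ⇒ out
candidate 3: (m,n)=(2,4) → π∥ = 2+4·λ ≈ 11.65685, π⊥ = 2+4·λ' ≈ 0.34315 ∈ [-0.6, 0.4) ⇒ IN Λ
candidate 4: (m,n)=(-6,-17) → π∥ = -6-17·λ ≈ -47.04163, π⊥ = -6-17·λ' ≈ 1.04163 ∉ [-0.6, 0.4) ⇒ out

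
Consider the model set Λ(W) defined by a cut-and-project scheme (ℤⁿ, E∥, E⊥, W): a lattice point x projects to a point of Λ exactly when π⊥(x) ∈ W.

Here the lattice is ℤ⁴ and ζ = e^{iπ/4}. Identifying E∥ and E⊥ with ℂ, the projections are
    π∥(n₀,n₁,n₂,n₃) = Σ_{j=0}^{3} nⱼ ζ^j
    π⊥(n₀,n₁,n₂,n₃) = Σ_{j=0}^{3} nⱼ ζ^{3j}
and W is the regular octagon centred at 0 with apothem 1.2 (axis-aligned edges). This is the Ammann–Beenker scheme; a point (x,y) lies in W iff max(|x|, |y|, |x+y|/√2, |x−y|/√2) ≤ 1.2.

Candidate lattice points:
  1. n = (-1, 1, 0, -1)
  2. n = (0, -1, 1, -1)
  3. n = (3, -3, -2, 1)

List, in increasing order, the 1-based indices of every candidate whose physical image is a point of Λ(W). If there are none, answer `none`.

none

π⊥(n) = n₀ + n₁ζ³ + n₂ζ⁶ + n₃ζ⁹ where ζ = e^{iπ/4}.
#1 (-1, 1, 0, -1): internal (-2.41421, 0.00000); octagon support 2.41421 vs apothem 1.2 → ∉ W
#2 (0, -1, 1, -1): internal (0.00000, -2.41421); octagon support 2.41421 vs apothem 1.2 → ∉ W
#3 (3, -3, -2, 1): internal (5.82843, 0.58579); octagon support 5.82843 vs apothem 1.2 → ∉ W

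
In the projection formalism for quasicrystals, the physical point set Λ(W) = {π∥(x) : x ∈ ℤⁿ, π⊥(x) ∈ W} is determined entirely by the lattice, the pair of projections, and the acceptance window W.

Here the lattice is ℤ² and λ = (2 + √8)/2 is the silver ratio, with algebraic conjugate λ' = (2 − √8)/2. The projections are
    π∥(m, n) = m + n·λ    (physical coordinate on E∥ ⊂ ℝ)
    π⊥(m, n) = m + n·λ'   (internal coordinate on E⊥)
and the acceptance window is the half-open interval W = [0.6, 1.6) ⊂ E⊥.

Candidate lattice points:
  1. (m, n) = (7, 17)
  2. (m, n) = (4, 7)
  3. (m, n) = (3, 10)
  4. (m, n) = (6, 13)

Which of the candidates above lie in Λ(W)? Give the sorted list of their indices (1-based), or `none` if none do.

2, 4

Numerically λ ≈ 2.4142 and λ' = −1/λ ≈ -0.4142.
candidate 1: (m,n)=(7,17) → π∥ = 7+17·λ ≈ 48.0416, π⊥ = 7+17·λ' ≈ -0.0416 ∉ [0.6, 1.6) ⇒ out
candidate 2: (m,n)=(4,7) → π∥ = 4+7·λ ≈ 20.8995, π⊥ = 4+7·λ' ≈ 1.1005 ∈ [0.6, 1.6) ⇒ IN Λ
candidate 3: (m,n)=(3,10) → π∥ = 3+10·λ ≈ 27.1421, π⊥ = 3+10·λ' ≈ -1.1421 ∉ [0.6, 1.6) ⇒ out
candidate 4: (m,n)=(6,13) → π∥ = 6+13·λ ≈ 37.3848, π⊥ = 6+13·λ' ≈ 0.6152 ∈ [0.6, 1.6) ⇒ IN Λ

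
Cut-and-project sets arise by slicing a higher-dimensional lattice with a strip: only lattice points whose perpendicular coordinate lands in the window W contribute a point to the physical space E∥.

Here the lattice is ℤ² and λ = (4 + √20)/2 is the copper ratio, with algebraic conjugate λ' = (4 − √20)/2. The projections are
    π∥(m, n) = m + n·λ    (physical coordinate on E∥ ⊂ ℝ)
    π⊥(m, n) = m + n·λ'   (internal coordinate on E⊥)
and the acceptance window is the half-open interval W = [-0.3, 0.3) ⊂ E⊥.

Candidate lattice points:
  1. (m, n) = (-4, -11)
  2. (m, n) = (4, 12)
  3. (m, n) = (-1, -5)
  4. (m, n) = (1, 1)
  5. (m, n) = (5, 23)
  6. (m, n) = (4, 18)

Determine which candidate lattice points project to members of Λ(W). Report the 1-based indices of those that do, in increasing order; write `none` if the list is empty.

3, 6

λ' = (4−√20)/2 ≈ -0.2361.
[1] lift (-4,-11): star map gives -1.4033; window check -0.3 ≤ -1.4033 < 0.3 is false → out
[2] lift (4,12): star map gives 1.1672; window check -0.3 ≤ 1.1672 < 0.3 is false → out
[3] lift (-1,-5): star map gives 0.1803; window check -0.3 ≤ 0.1803 < 0.3 is true → IN Λ
[4] lift (1,1): star map gives 0.7639; window check -0.3 ≤ 0.7639 < 0.3 is false → out
[5] lift (5,23): star map gives -0.4296; window check -0.3 ≤ -0.4296 < 0.3 is false → out
[6] lift (4,18): star map gives -0.2492; window check -0.3 ≤ -0.2492 < 0.3 is true → IN Λ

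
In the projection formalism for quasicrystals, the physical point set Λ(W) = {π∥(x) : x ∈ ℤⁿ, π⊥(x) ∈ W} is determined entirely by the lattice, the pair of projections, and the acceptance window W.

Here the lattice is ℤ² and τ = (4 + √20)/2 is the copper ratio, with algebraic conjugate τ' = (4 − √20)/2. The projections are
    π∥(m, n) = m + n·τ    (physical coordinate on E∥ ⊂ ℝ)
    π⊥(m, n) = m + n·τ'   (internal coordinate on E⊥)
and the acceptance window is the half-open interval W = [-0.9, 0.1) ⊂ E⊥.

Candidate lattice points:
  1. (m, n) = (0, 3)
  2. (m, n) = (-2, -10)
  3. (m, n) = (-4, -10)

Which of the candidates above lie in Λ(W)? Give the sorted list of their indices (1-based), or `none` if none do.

1

Numerically τ ≈ 4.23607 and τ' = −1/τ ≈ -0.23607.
#1 (0,3): internal coord 0 + (3)·τ' = -0.70820; -0.70820 ∈ [-0.9, 0.1) → IN Λ
#2 (-2,-10): internal coord -2 + (-10)·τ' = +0.36068; +0.36068 ∉ [-0.9, 0.1) → out
#3 (-4,-10): internal coord -4 + (-10)·τ' = -1.63932; -1.63932 ∉ [-0.9, 0.1) → out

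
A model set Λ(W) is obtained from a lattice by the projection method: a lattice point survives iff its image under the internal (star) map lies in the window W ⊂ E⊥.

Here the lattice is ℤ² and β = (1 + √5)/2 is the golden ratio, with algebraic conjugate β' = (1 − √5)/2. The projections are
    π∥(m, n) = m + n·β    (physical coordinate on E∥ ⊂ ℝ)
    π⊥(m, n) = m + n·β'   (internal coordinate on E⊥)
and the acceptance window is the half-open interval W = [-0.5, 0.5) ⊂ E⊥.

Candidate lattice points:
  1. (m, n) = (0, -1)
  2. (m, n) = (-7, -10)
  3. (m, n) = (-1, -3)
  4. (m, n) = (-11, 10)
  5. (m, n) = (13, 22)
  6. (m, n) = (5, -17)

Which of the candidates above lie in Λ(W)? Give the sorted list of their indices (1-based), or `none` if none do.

Compute β' = (1−√5)/2 = -0.6180, so π⊥(m,n) = m -0.6180·n.
[1] lift (0,-1): star map gives 0.6180; window check -0.5 ≤ 0.6180 < 0.5 is false → out
[2] lift (-7,-10): star map gives -0.8197; window check -0.5 ≤ -0.8197 < 0.5 is false → out
[3] lift (-1,-3): star map gives 0.8541; window check -0.5 ≤ 0.8541 < 0.5 is false → out
[4] lift (-11,10): star map gives -17.1803; window check -0.5 ≤ -17.1803 < 0.5 is false → out
[5] lift (13,22): star map gives -0.5967; window check -0.5 ≤ -0.5967 < 0.5 is false → out
[6] lift (5,-17): star map gives 15.5066; window check -0.5 ≤ 15.5066 < 0.5 is false → out

none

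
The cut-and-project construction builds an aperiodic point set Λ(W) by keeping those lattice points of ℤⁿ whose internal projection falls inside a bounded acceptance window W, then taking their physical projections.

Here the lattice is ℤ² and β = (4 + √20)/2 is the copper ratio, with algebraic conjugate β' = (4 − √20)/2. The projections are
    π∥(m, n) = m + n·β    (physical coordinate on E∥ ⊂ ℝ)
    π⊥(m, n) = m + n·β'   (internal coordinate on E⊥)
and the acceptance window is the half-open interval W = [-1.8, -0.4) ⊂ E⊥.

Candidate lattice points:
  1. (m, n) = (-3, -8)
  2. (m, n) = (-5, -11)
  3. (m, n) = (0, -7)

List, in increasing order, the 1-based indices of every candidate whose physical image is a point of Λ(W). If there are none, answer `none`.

1

β' = (4−√20)/2 ≈ -0.23607.
[1] lift (-3,-8): star map gives -1.11146; window check -1.8 ≤ -1.11146 < -0.4 is true → IN Λ
[2] lift (-5,-11): star map gives -2.40325; window check -1.8 ≤ -2.40325 < -0.4 is false → out
[3] lift (0,-7): star map gives 1.65248; window check -1.8 ≤ 1.65248 < -0.4 is false → out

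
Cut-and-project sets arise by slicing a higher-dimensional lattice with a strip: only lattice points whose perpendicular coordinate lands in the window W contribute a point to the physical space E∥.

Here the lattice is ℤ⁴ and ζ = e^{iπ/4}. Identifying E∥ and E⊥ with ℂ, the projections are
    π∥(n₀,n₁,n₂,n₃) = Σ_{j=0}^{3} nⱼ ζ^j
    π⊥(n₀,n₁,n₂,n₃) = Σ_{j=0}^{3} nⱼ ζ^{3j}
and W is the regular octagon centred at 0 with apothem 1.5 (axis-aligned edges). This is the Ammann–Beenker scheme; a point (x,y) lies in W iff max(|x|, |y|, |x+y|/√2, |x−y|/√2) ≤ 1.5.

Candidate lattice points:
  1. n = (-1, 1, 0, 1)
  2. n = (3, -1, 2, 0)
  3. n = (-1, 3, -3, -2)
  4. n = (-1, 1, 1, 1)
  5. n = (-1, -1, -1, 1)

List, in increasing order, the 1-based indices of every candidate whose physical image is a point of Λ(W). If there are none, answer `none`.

4, 5

With ζ = e^{iπ/4} the internal vectors are ζ^0,ζ^3,ζ^6,ζ^9.
candidate 1: n = (-1, 1, 0, 1) → π⊥ ≈ (-1.000000, +1.414214); max(|x|,|y|,|x±y|/√2) = 1.707107 > 1.5 ⇒ ∉ W
candidate 2: n = (3, -1, 2, 0) → π⊥ ≈ (+3.707107, -2.707107); max(|x|,|y|,|x±y|/√2) = 4.535534 > 1.5 ⇒ ∉ W
candidate 3: n = (-1, 3, -3, -2) → π⊥ ≈ (-4.535534, +3.707107); max(|x|,|y|,|x±y|/√2) = 5.828427 > 1.5 ⇒ ∉ W
candidate 4: n = (-1, 1, 1, 1) → π⊥ ≈ (-1.000000, +0.414214); max(|x|,|y|,|x±y|/√2) = 1.000000 ≤ 1.5 ⇒ ∈ W
candidate 5: n = (-1, -1, -1, 1) → π⊥ ≈ (+0.414214, +1.000000); max(|x|,|y|,|x±y|/√2) = 1.000000 ≤ 1.5 ⇒ ∈ W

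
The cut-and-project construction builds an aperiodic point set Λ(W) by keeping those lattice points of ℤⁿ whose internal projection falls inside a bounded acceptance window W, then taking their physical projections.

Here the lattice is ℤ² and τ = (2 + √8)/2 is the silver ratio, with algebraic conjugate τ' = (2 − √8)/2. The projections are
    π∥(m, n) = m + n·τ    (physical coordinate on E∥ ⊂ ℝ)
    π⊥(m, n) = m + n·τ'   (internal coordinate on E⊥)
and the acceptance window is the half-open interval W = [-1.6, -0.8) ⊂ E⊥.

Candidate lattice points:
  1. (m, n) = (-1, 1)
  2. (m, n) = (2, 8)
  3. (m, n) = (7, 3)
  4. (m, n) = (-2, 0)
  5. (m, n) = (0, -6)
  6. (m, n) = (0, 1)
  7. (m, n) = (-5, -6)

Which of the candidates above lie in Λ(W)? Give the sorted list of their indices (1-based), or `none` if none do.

1, 2

Compute τ' = (2−√8)/2 = -0.4142, so π⊥(m,n) = m -0.4142·n.
candidate 1: (m,n)=(-1,1) → π∥ = -1+1·τ ≈ 1.4142, π⊥ = -1+1·τ' ≈ -1.4142 ∈ [-1.6, -0.8) ⇒ IN Λ
candidate 2: (m,n)=(2,8) → π∥ = 2+8·τ ≈ 21.3137, π⊥ = 2+8·τ' ≈ -1.3137 ∈ [-1.6, -0.8) ⇒ IN Λ
candidate 3: (m,n)=(7,3) → π∥ = 7+3·τ ≈ 14.2426, π⊥ = 7+3·τ' ≈ 5.7574 ∉ [-1.6, -0.8) ⇒ out
candidate 4: (m,n)=(-2,0) → π∥ = -2+0·τ ≈ -2.0000, π⊥ = -2+0·τ' ≈ -2.0000 ∉ [-1.6, -0.8) ⇒ out
candidate 5: (m,n)=(0,-6) → π∥ = 0-6·τ ≈ -14.4853, π⊥ = 0-6·τ' ≈ 2.4853 ∉ [-1.6, -0.8) ⇒ out
candidate 6: (m,n)=(0,1) → π∥ = 0+1·τ ≈ 2.4142, π⊥ = 0+1·τ' ≈ -0.4142 ∉ [-1.6, -0.8) ⇒ out
candidate 7: (m,n)=(-5,-6) → π∥ = -5-6·τ ≈ -19.4853, π⊥ = -5-6·τ' ≈ -2.5147 ∉ [-1.6, -0.8) ⇒ out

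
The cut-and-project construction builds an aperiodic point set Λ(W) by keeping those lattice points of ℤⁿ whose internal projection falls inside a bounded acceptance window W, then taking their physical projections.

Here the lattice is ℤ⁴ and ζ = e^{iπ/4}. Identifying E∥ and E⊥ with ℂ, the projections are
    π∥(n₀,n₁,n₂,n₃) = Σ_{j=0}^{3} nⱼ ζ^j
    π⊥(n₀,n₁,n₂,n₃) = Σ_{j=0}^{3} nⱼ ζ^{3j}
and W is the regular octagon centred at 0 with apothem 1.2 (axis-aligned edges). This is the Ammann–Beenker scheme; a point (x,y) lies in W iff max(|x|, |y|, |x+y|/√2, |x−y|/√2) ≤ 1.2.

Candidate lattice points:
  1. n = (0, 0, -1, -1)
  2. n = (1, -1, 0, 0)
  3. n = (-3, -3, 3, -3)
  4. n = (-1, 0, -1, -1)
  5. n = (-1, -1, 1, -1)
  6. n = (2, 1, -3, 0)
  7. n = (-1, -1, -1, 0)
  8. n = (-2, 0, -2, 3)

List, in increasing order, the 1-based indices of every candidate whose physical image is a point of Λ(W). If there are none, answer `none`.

1, 7

With ζ = e^{iπ/4} the internal vectors are ζ^0,ζ^3,ζ^6,ζ^9.
candidate 1: n = (0, 0, -1, -1) → π⊥ ≈ (-0.70711, +0.29289); max(|x|,|y|,|x±y|/√2) = 0.70711 ≤ 1.2 ⇒ ∈ W
candidate 2: n = (1, -1, 0, 0) → π⊥ ≈ (+1.70711, -0.70711); max(|x|,|y|,|x±y|/√2) = 1.70711 > 1.2 ⇒ ∉ W
candidate 3: n = (-3, -3, 3, -3) → π⊥ ≈ (-3.00000, -7.24264); max(|x|,|y|,|x±y|/√2) = 7.24264 > 1.2 ⇒ ∉ W
candidate 4: n = (-1, 0, -1, -1) → π⊥ ≈ (-1.70711, +0.29289); max(|x|,|y|,|x±y|/√2) = 1.70711 > 1.2 ⇒ ∉ W
candidate 5: n = (-1, -1, 1, -1) → π⊥ ≈ (-1.00000, -2.41421); max(|x|,|y|,|x±y|/√2) = 2.41421 > 1.2 ⇒ ∉ W
candidate 6: n = (2, 1, -3, 0) → π⊥ ≈ (+1.29289, +3.70711); max(|x|,|y|,|x±y|/√2) = 3.70711 > 1.2 ⇒ ∉ W
candidate 7: n = (-1, -1, -1, 0) → π⊥ ≈ (-0.29289, +0.29289); max(|x|,|y|,|x±y|/√2) = 0.41421 ≤ 1.2 ⇒ ∈ W
candidate 8: n = (-2, 0, -2, 3) → π⊥ ≈ (+0.12132, +4.12132); max(|x|,|y|,|x±y|/√2) = 4.12132 > 1.2 ⇒ ∉ W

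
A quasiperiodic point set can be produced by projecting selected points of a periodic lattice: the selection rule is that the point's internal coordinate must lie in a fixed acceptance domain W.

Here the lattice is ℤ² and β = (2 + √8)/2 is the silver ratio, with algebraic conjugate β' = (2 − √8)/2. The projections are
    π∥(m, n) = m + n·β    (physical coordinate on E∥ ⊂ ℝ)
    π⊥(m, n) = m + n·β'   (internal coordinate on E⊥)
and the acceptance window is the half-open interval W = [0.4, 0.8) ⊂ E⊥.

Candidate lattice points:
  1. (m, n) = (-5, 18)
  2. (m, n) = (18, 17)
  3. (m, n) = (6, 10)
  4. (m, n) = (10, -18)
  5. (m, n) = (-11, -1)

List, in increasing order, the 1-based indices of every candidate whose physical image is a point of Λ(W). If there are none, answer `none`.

none

Compute β' = (2−√8)/2 = -0.4142, so π⊥(m,n) = m -0.4142·n.
[1] lift (-5,18): star map gives -12.4558; window check 0.4 ≤ -12.4558 < 0.8 is false → out
[2] lift (18,17): star map gives 10.9584; window check 0.4 ≤ 10.9584 < 0.8 is false → out
[3] lift (6,10): star map gives 1.8579; window check 0.4 ≤ 1.8579 < 0.8 is false → out
[4] lift (10,-18): star map gives 17.4558; window check 0.4 ≤ 17.4558 < 0.8 is false → out
[5] lift (-11,-1): star map gives -10.5858; window check 0.4 ≤ -10.5858 < 0.8 is false → out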